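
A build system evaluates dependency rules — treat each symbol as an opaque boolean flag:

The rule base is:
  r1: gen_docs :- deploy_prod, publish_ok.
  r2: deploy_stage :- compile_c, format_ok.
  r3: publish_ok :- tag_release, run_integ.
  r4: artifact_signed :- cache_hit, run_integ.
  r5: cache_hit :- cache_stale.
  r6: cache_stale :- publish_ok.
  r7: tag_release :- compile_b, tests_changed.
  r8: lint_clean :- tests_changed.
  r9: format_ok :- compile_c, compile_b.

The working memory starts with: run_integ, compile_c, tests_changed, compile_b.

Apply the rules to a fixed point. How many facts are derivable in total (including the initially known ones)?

[1] r7 [tag_release :- compile_b, tests_changed.]; r8 [lint_clean :- tests_changed.]; r9 [format_ok :- compile_c, compile_b.]. ⇒ new: tag_release, lint_clean, format_ok.
[2] r2 [deploy_stage :- compile_c, format_ok.]; r3 [publish_ok :- tag_release, run_integ.]. ⇒ new: deploy_stage, publish_ok.
[3] r6 [cache_stale :- publish_ok.]. ⇒ new: cache_stale.
[4] r5 [cache_hit :- cache_stale.]. ⇒ new: cache_hit.
[5] r4 [artifact_signed :- cache_hit, run_integ.]. ⇒ new: artifact_signed.
Closure: {artifact_signed, cache_hit, cache_stale, compile_b, compile_c, deploy_stage, format_ok, lint_clean, publish_ok, run_integ, tag_release, tests_changed} — 12 facts.

12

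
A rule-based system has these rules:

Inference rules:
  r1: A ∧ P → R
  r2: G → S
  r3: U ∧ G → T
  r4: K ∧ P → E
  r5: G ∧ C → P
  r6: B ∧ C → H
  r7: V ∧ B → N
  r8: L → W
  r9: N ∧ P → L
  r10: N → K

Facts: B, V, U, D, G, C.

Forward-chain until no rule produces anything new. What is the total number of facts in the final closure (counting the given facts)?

15

Round 1: r2 [G → S]; r3 [U ∧ G → T]; r5 [G ∧ C → P]; r6 [B ∧ C → H]; r7 [V ∧ B → N]. New: S, T, P, H, N.
Round 2: r9 [N ∧ P → L]; r10 [N → K]. New: L, K.
Round 3: r4 [K ∧ P → E]; r8 [L → W]. New: E, W.
Closure: {B, C, D, E, G, H, K, L, N, P, S, T, U, V, W} — 15 facts.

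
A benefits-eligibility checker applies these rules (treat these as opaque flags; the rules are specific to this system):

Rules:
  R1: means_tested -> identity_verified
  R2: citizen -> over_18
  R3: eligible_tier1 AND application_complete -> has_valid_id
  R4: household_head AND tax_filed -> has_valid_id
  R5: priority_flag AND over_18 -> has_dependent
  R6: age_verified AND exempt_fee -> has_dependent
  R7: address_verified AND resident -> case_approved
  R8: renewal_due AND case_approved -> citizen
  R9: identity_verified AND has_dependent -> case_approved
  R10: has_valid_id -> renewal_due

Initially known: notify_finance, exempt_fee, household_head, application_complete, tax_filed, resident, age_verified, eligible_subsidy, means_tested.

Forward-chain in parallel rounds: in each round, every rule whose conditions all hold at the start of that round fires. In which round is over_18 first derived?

Round 1 — R1, R4, R6, derive identity_verified, has_valid_id, has_dependent.
Round 2 — R9, R10, derive case_approved, renewal_due.
Round 3 — R8, derive citizen.
Round 4 — R2, derive over_18.
over_18 first appears in round 4.

4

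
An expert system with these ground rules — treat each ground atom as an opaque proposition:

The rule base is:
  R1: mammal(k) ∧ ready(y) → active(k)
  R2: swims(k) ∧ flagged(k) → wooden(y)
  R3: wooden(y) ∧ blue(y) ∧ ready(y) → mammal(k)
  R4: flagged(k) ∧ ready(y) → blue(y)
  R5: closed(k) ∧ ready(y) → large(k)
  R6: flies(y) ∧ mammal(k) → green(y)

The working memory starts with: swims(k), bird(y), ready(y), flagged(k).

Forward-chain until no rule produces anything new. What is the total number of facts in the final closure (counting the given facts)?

8

Round 1: R2 [swims(k) ∧ flagged(k) → wooden(y)]; R4 [flagged(k) ∧ ready(y) → blue(y)]. New: wooden(y), blue(y).
Round 2: R3 [wooden(y) ∧ blue(y) ∧ ready(y) → mammal(k)]. New: mammal(k).
Round 3: R1 [mammal(k) ∧ ready(y) → active(k)]. New: active(k).
Closure: {active(k), bird(y), blue(y), flagged(k), mammal(k), ready(y), swims(k), wooden(y)} — 8 facts.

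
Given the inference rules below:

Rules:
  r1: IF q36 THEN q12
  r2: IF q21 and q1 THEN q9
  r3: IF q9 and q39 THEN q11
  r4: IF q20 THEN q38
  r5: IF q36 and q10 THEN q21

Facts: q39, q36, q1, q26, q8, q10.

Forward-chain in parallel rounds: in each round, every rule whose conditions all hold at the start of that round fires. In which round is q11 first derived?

3

Round 1: r1 [IF q36 THEN q12]; r5 [IF q36 and q10 THEN q21]. New: q12, q21.
Round 2: r2 [IF q21 and q1 THEN q9]. New: q9.
Round 3: r3 [IF q9 and q39 THEN q11]. New: q11.
q11 first appears in round 3.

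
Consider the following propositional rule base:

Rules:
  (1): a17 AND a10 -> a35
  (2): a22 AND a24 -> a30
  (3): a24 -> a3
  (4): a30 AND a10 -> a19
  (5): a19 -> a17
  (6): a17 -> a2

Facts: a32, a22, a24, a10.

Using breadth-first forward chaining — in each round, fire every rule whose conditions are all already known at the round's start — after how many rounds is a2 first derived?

4

[1] (2) [a22 AND a24 -> a30]; (3) [a24 -> a3]. ⇒ new: a30, a3.
[2] (4) [a30 AND a10 -> a19]. ⇒ new: a19.
[3] (5) [a19 -> a17]. ⇒ new: a17.
[4] (1) [a17 AND a10 -> a35]; (6) [a17 -> a2]. ⇒ new: a35, a2.
a2 first appears in round 4.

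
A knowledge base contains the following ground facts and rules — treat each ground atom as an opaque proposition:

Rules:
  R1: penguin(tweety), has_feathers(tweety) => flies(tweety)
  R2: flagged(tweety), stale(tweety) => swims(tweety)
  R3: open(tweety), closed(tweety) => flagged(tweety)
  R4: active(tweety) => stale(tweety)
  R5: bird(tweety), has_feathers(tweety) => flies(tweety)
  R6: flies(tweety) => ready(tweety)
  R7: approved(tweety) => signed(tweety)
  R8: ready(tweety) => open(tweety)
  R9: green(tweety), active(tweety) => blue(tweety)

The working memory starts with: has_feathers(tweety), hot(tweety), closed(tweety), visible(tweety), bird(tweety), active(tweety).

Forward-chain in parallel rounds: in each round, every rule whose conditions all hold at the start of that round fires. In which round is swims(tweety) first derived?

Round 1: R4 [active(tweety) => stale(tweety)]; R5 [bird(tweety), has_feathers(tweety) => flies(tweety)]. Adds stale(tweety), flies(tweety).
Round 2: R6 [flies(tweety) => ready(tweety)]. Adds ready(tweety).
Round 3: R8 [ready(tweety) => open(tweety)]. Adds open(tweety).
Round 4: R3 [open(tweety), closed(tweety) => flagged(tweety)]. Adds flagged(tweety).
Round 5: R2 [flagged(tweety), stale(tweety) => swims(tweety)]. Adds swims(tweety).
swims(tweety) first appears in round 5.

5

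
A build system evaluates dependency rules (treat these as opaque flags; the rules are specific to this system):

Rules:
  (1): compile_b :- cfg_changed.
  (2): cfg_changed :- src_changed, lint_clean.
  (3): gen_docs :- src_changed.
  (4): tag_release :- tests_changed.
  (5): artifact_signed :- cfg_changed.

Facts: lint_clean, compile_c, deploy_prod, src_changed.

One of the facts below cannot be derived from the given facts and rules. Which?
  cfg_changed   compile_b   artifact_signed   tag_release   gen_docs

tag_release

Round 1: (2) [cfg_changed :- src_changed, lint_clean.]; (3) [gen_docs :- src_changed.]. Adds cfg_changed, gen_docs.
Round 2: (1) [compile_b :- cfg_changed.]; (5) [artifact_signed :- cfg_changed.]. Adds compile_b, artifact_signed.
Derived: artifact_signed (round 2), compile_b (round 2), gen_docs (round 1), cfg_changed (round 1). tag_release never appears in any round.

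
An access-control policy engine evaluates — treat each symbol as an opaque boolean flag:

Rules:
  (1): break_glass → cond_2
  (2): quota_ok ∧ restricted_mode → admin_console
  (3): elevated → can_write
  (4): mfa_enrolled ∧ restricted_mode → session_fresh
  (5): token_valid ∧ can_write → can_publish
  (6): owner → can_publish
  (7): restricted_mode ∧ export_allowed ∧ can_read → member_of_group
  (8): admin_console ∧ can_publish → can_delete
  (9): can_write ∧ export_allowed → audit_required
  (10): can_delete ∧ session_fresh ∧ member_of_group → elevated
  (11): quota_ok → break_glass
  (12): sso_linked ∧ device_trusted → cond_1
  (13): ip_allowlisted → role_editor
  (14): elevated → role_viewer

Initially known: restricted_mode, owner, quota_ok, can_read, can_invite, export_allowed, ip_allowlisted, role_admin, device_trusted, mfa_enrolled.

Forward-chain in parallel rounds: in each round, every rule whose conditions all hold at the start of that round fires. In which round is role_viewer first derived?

4

Round 1: (2) [quota_ok ∧ restricted_mode → admin_console]; (4) [mfa_enrolled ∧ restricted_mode → session_fresh]; (6) [owner → can_publish]; (7) [restricted_mode ∧ export_allowed ∧ can_read → member_of_group]; (11) [quota_ok → break_glass]; (13) [ip_allowlisted → role_editor]. New: admin_console, session_fresh, can_publish, member_of_group, break_glass, role_editor.
Round 2: (1) [break_glass → cond_2]; (8) [admin_console ∧ can_publish → can_delete]. New: cond_2, can_delete.
Round 3: (10) [can_delete ∧ session_fresh ∧ member_of_group → elevated]. New: elevated.
Round 4: (3) [elevated → can_write]; (14) [elevated → role_viewer]. New: can_write, role_viewer.
role_viewer first appears in round 4.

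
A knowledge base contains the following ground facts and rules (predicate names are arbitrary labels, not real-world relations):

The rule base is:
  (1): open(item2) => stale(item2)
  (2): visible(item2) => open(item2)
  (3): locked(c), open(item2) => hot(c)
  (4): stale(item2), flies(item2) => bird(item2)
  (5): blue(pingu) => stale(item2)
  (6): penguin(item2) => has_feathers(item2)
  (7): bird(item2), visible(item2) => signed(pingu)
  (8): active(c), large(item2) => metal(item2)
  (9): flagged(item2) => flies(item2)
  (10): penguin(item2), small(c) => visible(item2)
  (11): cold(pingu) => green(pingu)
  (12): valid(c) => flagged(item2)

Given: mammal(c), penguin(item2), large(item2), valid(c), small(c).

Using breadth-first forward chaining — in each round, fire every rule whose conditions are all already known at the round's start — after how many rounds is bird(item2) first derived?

[1] (6) [penguin(item2) => has_feathers(item2)]; (10) [penguin(item2), small(c) => visible(item2)]; (12) [valid(c) => flagged(item2)]. ⇒ new: has_feathers(item2), visible(item2), flagged(item2).
[2] (2) [visible(item2) => open(item2)]; (9) [flagged(item2) => flies(item2)]. ⇒ new: open(item2), flies(item2).
[3] (1) [open(item2) => stale(item2)]. ⇒ new: stale(item2).
[4] (4) [stale(item2), flies(item2) => bird(item2)]. ⇒ new: bird(item2).
bird(item2) first appears in round 4.

4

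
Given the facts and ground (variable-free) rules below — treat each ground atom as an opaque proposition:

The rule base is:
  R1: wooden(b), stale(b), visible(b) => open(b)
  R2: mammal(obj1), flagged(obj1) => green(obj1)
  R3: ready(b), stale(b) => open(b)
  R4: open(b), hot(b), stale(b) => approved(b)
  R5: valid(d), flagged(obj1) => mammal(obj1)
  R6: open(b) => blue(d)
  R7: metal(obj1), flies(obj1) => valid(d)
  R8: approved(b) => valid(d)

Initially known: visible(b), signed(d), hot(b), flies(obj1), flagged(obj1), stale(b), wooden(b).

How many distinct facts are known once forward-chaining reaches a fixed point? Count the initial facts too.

[1] R1 [wooden(b), stale(b), visible(b) => open(b)]. ⇒ new: open(b).
[2] R4 [open(b), hot(b), stale(b) => approved(b)]; R6 [open(b) => blue(d)]. ⇒ new: approved(b), blue(d).
[3] R8 [approved(b) => valid(d)]. ⇒ new: valid(d).
[4] R5 [valid(d), flagged(obj1) => mammal(obj1)]. ⇒ new: mammal(obj1).
[5] R2 [mammal(obj1), flagged(obj1) => green(obj1)]. ⇒ new: green(obj1).
Closure: {approved(b), blue(d), flagged(obj1), flies(obj1), green(obj1), hot(b), mammal(obj1), open(b), signed(d), stale(b), valid(d), visible(b), wooden(b)} — 13 facts.

13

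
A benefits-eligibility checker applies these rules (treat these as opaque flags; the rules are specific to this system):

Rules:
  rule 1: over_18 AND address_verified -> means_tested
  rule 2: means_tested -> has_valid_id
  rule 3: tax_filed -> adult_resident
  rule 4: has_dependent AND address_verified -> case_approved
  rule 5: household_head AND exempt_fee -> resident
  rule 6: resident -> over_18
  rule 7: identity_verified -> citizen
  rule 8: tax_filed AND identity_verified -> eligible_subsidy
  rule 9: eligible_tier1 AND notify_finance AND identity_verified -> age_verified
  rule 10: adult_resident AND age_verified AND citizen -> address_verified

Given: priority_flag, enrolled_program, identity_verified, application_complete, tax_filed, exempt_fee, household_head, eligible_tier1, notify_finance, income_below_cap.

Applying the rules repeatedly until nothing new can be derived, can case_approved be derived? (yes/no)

Round 1 — rule 3, rule 5, rule 7, rule 8, rule 9, derive adult_resident, resident, citizen, eligible_subsidy, age_verified.
Round 2 — rule 6, rule 10, derive over_18, address_verified.
Round 3 — rule 1, derive means_tested.
Round 4 — rule 2, derive has_valid_id.
Fixed point reached. case_approved is concluded only by rule 4; rule 4 needs has_dependent (never derived).

no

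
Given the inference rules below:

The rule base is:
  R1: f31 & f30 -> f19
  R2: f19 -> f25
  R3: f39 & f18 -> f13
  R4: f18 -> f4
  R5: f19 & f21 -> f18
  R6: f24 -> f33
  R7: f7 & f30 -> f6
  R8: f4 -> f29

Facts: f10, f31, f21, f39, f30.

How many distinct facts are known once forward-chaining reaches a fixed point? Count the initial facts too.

11

Round 1: R1 [f31 & f30 -> f19]. Adds f19.
Round 2: R2 [f19 -> f25]; R5 [f19 & f21 -> f18]. Adds f25, f18.
Round 3: R3 [f39 & f18 -> f13]; R4 [f18 -> f4]. Adds f13, f4.
Round 4: R8 [f4 -> f29]. Adds f29.
Closure: {f10, f13, f18, f19, f21, f25, f29, f30, f31, f39, f4} — 11 facts.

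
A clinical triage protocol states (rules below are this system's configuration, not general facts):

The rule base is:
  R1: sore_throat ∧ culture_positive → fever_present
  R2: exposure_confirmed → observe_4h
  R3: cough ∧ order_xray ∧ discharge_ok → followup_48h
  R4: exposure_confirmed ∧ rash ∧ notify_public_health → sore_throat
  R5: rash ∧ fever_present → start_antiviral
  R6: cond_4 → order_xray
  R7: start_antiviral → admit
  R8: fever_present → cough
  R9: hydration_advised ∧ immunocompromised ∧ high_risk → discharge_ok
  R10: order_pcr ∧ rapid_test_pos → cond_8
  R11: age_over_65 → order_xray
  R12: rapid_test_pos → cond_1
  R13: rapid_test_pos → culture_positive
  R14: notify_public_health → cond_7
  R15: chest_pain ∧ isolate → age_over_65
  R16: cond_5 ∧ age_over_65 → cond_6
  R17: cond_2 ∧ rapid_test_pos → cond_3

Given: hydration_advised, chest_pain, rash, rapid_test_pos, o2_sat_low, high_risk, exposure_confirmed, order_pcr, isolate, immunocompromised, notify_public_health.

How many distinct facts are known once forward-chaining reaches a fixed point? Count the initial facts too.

25

Round 1: R2 [exposure_confirmed → observe_4h]; R4 [exposure_confirmed ∧ rash ∧ notify_public_health → sore_throat]; R9 [hydration_advised ∧ immunocompromised ∧ high_risk → discharge_ok]; R10 [order_pcr ∧ rapid_test_pos → cond_8]; R12 [rapid_test_pos → cond_1]; R13 [rapid_test_pos → culture_positive]; R14 [notify_public_health → cond_7]; R15 [chest_pain ∧ isolate → age_over_65]. New: observe_4h, sore_throat, discharge_ok, cond_8, cond_1, culture_positive, cond_7, age_over_65.
Round 2: R1 [sore_throat ∧ culture_positive → fever_present]; R11 [age_over_65 → order_xray]. New: fever_present, order_xray.
Round 3: R5 [rash ∧ fever_present → start_antiviral]; R8 [fever_present → cough]. New: start_antiviral, cough.
Round 4: R3 [cough ∧ order_xray ∧ discharge_ok → followup_48h]; R7 [start_antiviral → admit]. New: followup_48h, admit.
Closure: {admit, age_over_65, chest_pain, cond_1, cond_7, cond_8, cough, culture_positive, discharge_ok, exposure_confirmed, fever_present, followup_48h, high_risk, hydration_advised, immunocompromised, isolate, notify_public_health, o2_sat_low, observe_4h, order_pcr, order_xray, rapid_test_pos, rash, sore_throat, start_antiviral} — 25 facts.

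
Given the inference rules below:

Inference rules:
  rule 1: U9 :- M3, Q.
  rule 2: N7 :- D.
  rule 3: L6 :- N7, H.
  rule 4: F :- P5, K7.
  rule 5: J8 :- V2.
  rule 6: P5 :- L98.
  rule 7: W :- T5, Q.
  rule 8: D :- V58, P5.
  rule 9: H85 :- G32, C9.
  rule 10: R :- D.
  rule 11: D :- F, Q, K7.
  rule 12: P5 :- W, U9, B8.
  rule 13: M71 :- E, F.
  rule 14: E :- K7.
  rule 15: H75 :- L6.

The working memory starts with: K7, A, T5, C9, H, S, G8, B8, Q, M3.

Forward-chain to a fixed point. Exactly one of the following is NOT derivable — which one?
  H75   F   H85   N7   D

H85

Round 1: rule 1 [U9 :- M3, Q.]; rule 7 [W :- T5, Q.]; rule 14 [E :- K7.]. New: U9, W, E.
Round 2: rule 12 [P5 :- W, U9, B8.]. New: P5.
Round 3: rule 4 [F :- P5, K7.]. New: F.
Round 4: rule 11 [D :- F, Q, K7.]; rule 13 [M71 :- E, F.]. New: D, M71.
Round 5: rule 2 [N7 :- D.]; rule 10 [R :- D.]. New: N7, R.
Round 6: rule 3 [L6 :- N7, H.]. New: L6.
Round 7: rule 15 [H75 :- L6.]. New: H75.
Derived: H75 (round 7), F (round 3), N7 (round 5), D (round 4). H85 never appears in any round.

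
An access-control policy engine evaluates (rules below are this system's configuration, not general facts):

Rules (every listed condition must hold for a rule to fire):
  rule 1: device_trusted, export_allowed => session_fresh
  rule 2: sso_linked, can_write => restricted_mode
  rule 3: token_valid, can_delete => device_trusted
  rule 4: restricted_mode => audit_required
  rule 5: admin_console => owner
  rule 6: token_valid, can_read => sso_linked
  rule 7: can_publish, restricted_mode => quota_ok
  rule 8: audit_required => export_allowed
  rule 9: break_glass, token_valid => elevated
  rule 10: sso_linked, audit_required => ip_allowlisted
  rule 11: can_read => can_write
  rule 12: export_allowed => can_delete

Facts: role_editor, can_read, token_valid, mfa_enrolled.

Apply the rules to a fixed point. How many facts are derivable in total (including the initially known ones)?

13

Round 1: rule 6 [token_valid, can_read => sso_linked]; rule 11 [can_read => can_write]. Adds sso_linked, can_write.
Round 2: rule 2 [sso_linked, can_write => restricted_mode]. Adds restricted_mode.
Round 3: rule 4 [restricted_mode => audit_required]. Adds audit_required.
Round 4: rule 8 [audit_required => export_allowed]; rule 10 [sso_linked, audit_required => ip_allowlisted]. Adds export_allowed, ip_allowlisted.
Round 5: rule 12 [export_allowed => can_delete]. Adds can_delete.
Round 6: rule 3 [token_valid, can_delete => device_trusted]. Adds device_trusted.
Round 7: rule 1 [device_trusted, export_allowed => session_fresh]. Adds session_fresh.
Closure: {audit_required, can_delete, can_read, can_write, device_trusted, export_allowed, ip_allowlisted, mfa_enrolled, restricted_mode, role_editor, session_fresh, sso_linked, token_valid} — 13 facts.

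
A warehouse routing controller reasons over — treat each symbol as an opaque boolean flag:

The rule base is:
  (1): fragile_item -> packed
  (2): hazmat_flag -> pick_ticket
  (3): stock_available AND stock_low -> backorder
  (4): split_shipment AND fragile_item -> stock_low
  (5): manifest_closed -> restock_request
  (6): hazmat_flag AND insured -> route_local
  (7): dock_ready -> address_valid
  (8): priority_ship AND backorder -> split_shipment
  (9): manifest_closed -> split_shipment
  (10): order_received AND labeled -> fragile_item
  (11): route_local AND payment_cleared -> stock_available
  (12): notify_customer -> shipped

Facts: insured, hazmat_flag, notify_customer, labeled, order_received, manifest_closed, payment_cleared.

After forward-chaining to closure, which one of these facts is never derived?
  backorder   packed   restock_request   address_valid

Round 1: (2) [hazmat_flag -> pick_ticket]; (5) [manifest_closed -> restock_request]; (6) [hazmat_flag AND insured -> route_local]; (9) [manifest_closed -> split_shipment]; (10) [order_received AND labeled -> fragile_item]; (12) [notify_customer -> shipped]. Adds pick_ticket, restock_request, route_local, split_shipment, fragile_item, shipped.
Round 2: (1) [fragile_item -> packed]; (4) [split_shipment AND fragile_item -> stock_low]; (11) [route_local AND payment_cleared -> stock_available]. Adds packed, stock_low, stock_available.
Round 3: (3) [stock_available AND stock_low -> backorder]. Adds backorder.
Derived: restock_request (round 1), packed (round 2), backorder (round 3). address_valid never appears in any round.

address_valid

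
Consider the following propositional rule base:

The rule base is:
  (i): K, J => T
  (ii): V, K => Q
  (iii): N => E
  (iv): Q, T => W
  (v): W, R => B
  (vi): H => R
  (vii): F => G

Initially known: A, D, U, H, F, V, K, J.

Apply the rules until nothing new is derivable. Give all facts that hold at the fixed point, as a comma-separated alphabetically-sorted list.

A, B, D, F, G, H, J, K, Q, R, T, U, V, W

Round 1 — (i), (ii), (vi), (vii), derive T, Q, R, G.
Round 2 — (iv), derive W.
Round 3 — (v), derive B.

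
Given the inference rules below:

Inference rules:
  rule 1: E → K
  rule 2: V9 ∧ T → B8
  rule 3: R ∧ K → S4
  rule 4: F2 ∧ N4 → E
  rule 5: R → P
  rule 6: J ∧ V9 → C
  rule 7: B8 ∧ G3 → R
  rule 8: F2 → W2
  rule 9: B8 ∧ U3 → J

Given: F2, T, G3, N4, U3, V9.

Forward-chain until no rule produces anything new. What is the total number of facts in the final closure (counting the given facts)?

15

Round 1: rule 2 [V9 ∧ T → B8]; rule 4 [F2 ∧ N4 → E]; rule 8 [F2 → W2]. New: B8, E, W2.
Round 2: rule 1 [E → K]; rule 7 [B8 ∧ G3 → R]; rule 9 [B8 ∧ U3 → J]. New: K, R, J.
Round 3: rule 3 [R ∧ K → S4]; rule 5 [R → P]; rule 6 [J ∧ V9 → C]. New: S4, P, C.
Closure: {B8, C, E, F2, G3, J, K, N4, P, R, S4, T, U3, V9, W2} — 15 facts.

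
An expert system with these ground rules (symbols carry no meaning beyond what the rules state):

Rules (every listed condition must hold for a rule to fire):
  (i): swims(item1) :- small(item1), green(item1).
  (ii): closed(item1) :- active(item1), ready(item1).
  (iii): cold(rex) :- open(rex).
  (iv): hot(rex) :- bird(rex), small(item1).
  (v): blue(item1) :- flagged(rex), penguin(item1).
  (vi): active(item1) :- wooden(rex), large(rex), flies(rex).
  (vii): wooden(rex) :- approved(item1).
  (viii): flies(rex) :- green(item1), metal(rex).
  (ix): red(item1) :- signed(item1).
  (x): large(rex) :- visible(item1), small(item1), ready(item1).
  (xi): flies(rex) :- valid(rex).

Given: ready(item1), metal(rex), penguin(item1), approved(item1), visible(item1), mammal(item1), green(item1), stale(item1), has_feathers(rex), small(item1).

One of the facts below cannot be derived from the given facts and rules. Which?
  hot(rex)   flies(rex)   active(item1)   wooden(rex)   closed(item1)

[1] (i) [swims(item1) :- small(item1), green(item1).]; (vii) [wooden(rex) :- approved(item1).]; (viii) [flies(rex) :- green(item1), metal(rex).]; (x) [large(rex) :- visible(item1), small(item1), ready(item1).]. ⇒ new: swims(item1), wooden(rex), flies(rex), large(rex).
[2] (vi) [active(item1) :- wooden(rex), large(rex), flies(rex).]. ⇒ new: active(item1).
[3] (ii) [closed(item1) :- active(item1), ready(item1).]. ⇒ new: closed(item1).
Derived: wooden(rex) (round 1), flies(rex) (round 1), active(item1) (round 2), closed(item1) (round 3). hot(rex) never appears in any round.

hot(rex)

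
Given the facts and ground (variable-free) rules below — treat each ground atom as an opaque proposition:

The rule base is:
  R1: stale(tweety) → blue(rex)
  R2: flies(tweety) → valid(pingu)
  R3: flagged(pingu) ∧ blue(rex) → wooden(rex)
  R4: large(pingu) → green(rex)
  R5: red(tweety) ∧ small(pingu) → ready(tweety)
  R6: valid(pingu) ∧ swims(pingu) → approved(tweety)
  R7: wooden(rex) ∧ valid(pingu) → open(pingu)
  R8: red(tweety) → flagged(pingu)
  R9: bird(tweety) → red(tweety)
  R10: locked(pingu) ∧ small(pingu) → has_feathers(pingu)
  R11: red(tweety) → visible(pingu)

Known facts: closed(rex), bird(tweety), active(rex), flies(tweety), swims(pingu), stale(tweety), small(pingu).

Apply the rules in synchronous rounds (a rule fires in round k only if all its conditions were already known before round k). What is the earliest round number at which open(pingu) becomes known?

4

Round 1: R1 [stale(tweety) → blue(rex)]; R2 [flies(tweety) → valid(pingu)]; R9 [bird(tweety) → red(tweety)]. New: blue(rex), valid(pingu), red(tweety).
Round 2: R5 [red(tweety) ∧ small(pingu) → ready(tweety)]; R6 [valid(pingu) ∧ swims(pingu) → approved(tweety)]; R8 [red(tweety) → flagged(pingu)]; R11 [red(tweety) → visible(pingu)]. New: ready(tweety), approved(tweety), flagged(pingu), visible(pingu).
Round 3: R3 [flagged(pingu) ∧ blue(rex) → wooden(rex)]. New: wooden(rex).
Round 4: R7 [wooden(rex) ∧ valid(pingu) → open(pingu)]. New: open(pingu).
open(pingu) first appears in round 4.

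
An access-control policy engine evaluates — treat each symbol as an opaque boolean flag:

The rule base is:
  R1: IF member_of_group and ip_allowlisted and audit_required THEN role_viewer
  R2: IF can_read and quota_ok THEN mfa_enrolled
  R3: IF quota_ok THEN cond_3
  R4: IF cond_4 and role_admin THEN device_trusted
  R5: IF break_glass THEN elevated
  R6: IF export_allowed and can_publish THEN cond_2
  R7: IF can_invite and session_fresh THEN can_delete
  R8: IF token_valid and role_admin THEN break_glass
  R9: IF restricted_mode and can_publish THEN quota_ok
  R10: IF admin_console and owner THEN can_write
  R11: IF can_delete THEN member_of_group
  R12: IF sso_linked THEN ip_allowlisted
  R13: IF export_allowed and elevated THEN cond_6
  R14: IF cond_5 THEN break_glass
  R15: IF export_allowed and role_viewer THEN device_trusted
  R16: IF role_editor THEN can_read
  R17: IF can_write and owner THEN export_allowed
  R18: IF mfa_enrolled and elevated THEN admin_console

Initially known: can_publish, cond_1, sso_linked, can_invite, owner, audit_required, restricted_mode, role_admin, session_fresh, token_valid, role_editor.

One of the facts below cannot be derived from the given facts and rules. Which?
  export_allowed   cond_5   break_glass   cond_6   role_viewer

Round 1: R7 [IF can_invite and session_fresh THEN can_delete]; R8 [IF token_valid and role_admin THEN break_glass]; R9 [IF restricted_mode and can_publish THEN quota_ok]; R12 [IF sso_linked THEN ip_allowlisted]; R16 [IF role_editor THEN can_read]. Adds can_delete, break_glass, quota_ok, ip_allowlisted, can_read.
Round 2: R2 [IF can_read and quota_ok THEN mfa_enrolled]; R3 [IF quota_ok THEN cond_3]; R5 [IF break_glass THEN elevated]; R11 [IF can_delete THEN member_of_group]. Adds mfa_enrolled, cond_3, elevated, member_of_group.
Round 3: R1 [IF member_of_group and ip_allowlisted and audit_required THEN role_viewer]; R18 [IF mfa_enrolled and elevated THEN admin_console]. Adds role_viewer, admin_console.
Round 4: R10 [IF admin_console and owner THEN can_write]. Adds can_write.
Round 5: R17 [IF can_write and owner THEN export_allowed]. Adds export_allowed.
Round 6: R6 [IF export_allowed and can_publish THEN cond_2]; R13 [IF export_allowed and elevated THEN cond_6]; R15 [IF export_allowed and role_viewer THEN device_trusted]. Adds cond_2, cond_6, device_trusted.
Derived: break_glass (round 1), cond_6 (round 6), role_viewer (round 3), export_allowed (round 5). cond_5 never appears in any round.

cond_5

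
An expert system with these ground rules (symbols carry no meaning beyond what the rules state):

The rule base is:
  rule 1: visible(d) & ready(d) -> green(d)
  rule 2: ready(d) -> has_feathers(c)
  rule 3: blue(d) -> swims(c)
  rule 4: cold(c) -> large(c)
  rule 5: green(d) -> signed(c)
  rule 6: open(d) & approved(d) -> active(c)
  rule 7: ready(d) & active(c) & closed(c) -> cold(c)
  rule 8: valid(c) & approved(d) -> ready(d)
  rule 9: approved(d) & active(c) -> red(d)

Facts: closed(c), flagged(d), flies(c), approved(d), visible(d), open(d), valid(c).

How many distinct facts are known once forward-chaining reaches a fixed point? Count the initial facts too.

15

[1] rule 6 [open(d) & approved(d) -> active(c)]; rule 8 [valid(c) & approved(d) -> ready(d)]. ⇒ new: active(c), ready(d).
[2] rule 1 [visible(d) & ready(d) -> green(d)]; rule 2 [ready(d) -> has_feathers(c)]; rule 7 [ready(d) & active(c) & closed(c) -> cold(c)]; rule 9 [approved(d) & active(c) -> red(d)]. ⇒ new: green(d), has_feathers(c), cold(c), red(d).
[3] rule 4 [cold(c) -> large(c)]; rule 5 [green(d) -> signed(c)]. ⇒ new: large(c), signed(c).
Closure: {active(c), approved(d), closed(c), cold(c), flagged(d), flies(c), green(d), has_feathers(c), large(c), open(d), ready(d), red(d), signed(c), valid(c), visible(d)} — 15 facts.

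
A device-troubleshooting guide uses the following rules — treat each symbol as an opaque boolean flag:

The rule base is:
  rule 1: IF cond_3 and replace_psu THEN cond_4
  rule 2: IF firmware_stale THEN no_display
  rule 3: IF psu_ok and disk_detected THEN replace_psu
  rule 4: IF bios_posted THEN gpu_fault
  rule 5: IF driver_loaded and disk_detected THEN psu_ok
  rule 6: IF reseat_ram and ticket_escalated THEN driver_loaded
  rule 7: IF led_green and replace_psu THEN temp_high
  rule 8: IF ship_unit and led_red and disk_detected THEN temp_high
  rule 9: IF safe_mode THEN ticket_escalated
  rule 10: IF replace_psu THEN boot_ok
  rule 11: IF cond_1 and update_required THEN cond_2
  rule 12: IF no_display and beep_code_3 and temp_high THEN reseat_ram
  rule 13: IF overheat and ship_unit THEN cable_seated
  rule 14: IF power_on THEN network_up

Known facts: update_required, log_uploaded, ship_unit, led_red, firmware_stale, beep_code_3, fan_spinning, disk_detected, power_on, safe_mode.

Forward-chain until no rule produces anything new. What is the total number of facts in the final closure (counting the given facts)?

Round 1: rule 2 [IF firmware_stale THEN no_display]; rule 8 [IF ship_unit and led_red and disk_detected THEN temp_high]; rule 9 [IF safe_mode THEN ticket_escalated]; rule 14 [IF power_on THEN network_up]. New: no_display, temp_high, ticket_escalated, network_up.
Round 2: rule 12 [IF no_display and beep_code_3 and temp_high THEN reseat_ram]. New: reseat_ram.
Round 3: rule 6 [IF reseat_ram and ticket_escalated THEN driver_loaded]. New: driver_loaded.
Round 4: rule 5 [IF driver_loaded and disk_detected THEN psu_ok]. New: psu_ok.
Round 5: rule 3 [IF psu_ok and disk_detected THEN replace_psu]. New: replace_psu.
Round 6: rule 10 [IF replace_psu THEN boot_ok]. New: boot_ok.
Closure: {beep_code_3, boot_ok, disk_detected, driver_loaded, fan_spinning, firmware_stale, led_red, log_uploaded, network_up, no_display, power_on, psu_ok, replace_psu, reseat_ram, safe_mode, ship_unit, temp_high, ticket_escalated, update_required} — 19 facts.

19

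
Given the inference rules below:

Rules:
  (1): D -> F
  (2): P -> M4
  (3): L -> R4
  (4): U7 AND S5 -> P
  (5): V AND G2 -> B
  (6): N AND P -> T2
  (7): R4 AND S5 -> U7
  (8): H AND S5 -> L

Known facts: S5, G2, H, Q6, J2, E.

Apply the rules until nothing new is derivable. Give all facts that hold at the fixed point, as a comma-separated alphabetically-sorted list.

E, G2, H, J2, L, M4, P, Q6, R4, S5, U7

Round 1 — (8), derive L.
Round 2 — (3), derive R4.
Round 3 — (7), derive U7.
Round 4 — (4), derive P.
Round 5 — (2), derive M4.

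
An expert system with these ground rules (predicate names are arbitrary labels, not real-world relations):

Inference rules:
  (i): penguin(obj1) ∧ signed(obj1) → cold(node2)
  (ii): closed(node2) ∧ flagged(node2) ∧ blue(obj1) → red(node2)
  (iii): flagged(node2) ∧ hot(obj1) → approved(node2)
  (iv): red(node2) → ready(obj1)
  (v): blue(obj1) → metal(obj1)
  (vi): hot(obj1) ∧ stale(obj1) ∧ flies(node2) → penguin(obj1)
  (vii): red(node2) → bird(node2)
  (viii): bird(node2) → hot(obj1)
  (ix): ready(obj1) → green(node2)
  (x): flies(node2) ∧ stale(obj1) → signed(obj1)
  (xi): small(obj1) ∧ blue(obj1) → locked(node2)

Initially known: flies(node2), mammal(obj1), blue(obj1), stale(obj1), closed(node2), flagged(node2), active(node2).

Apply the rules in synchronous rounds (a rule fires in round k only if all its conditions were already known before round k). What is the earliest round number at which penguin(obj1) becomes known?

Round 1 fires (ii), (v), (x), giving red(node2), metal(obj1), signed(obj1).
Round 2 fires (iv), (vii), giving ready(obj1), bird(node2).
Round 3 fires (viii), (ix), giving hot(obj1), green(node2).
Round 4 fires (iii), (vi), giving approved(node2), penguin(obj1).
penguin(obj1) first appears in round 4.

4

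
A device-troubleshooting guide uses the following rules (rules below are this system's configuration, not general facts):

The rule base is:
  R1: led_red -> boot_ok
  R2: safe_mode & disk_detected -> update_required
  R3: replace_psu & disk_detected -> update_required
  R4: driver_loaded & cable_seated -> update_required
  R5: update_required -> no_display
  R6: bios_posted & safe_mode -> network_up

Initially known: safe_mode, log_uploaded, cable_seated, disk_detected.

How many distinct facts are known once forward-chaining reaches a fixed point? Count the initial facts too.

6

Round 1: R2 [safe_mode & disk_detected -> update_required]. Adds update_required.
Round 2: R5 [update_required -> no_display]. Adds no_display.
Closure: {cable_seated, disk_detected, log_uploaded, no_display, safe_mode, update_required} — 6 facts.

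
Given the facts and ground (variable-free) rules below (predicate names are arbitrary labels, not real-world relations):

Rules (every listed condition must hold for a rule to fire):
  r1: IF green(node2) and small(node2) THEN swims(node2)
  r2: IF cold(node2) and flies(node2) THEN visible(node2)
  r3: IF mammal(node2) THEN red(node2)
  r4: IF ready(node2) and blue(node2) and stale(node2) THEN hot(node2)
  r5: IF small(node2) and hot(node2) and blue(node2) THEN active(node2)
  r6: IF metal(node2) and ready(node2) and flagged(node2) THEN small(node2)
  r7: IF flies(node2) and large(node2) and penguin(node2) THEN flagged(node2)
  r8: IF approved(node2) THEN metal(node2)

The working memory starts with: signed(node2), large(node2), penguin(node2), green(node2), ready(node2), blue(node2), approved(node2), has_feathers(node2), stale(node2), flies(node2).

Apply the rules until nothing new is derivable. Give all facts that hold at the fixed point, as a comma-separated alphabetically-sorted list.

[1] r4 [IF ready(node2) and blue(node2) and stale(node2) THEN hot(node2)]; r7 [IF flies(node2) and large(node2) and penguin(node2) THEN flagged(node2)]; r8 [IF approved(node2) THEN metal(node2)]. ⇒ new: hot(node2), flagged(node2), metal(node2).
[2] r6 [IF metal(node2) and ready(node2) and flagged(node2) THEN small(node2)]. ⇒ new: small(node2).
[3] r1 [IF green(node2) and small(node2) THEN swims(node2)]; r5 [IF small(node2) and hot(node2) and blue(node2) THEN active(node2)]. ⇒ new: swims(node2), active(node2).

active(node2), approved(node2), blue(node2), flagged(node2), flies(node2), green(node2), has_feathers(node2), hot(node2), large(node2), metal(node2), penguin(node2), ready(node2), signed(node2), small(node2), stale(node2), swims(node2)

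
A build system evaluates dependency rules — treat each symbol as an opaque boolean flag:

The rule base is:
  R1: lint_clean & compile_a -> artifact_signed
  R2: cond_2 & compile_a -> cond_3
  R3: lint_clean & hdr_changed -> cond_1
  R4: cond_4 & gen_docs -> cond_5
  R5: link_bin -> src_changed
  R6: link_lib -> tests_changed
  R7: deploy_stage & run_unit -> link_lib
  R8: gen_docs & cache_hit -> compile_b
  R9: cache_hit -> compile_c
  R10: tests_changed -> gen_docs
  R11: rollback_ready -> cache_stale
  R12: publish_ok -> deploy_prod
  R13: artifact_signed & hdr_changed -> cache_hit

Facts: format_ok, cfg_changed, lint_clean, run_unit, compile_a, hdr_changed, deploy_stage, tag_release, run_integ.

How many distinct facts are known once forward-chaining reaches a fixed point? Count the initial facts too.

17

Round 1: R1 [lint_clean & compile_a -> artifact_signed]; R3 [lint_clean & hdr_changed -> cond_1]; R7 [deploy_stage & run_unit -> link_lib]. New: artifact_signed, cond_1, link_lib.
Round 2: R6 [link_lib -> tests_changed]; R13 [artifact_signed & hdr_changed -> cache_hit]. New: tests_changed, cache_hit.
Round 3: R9 [cache_hit -> compile_c]; R10 [tests_changed -> gen_docs]. New: compile_c, gen_docs.
Round 4: R8 [gen_docs & cache_hit -> compile_b]. New: compile_b.
Closure: {artifact_signed, cache_hit, cfg_changed, compile_a, compile_b, compile_c, cond_1, deploy_stage, format_ok, gen_docs, hdr_changed, link_lib, lint_clean, run_integ, run_unit, tag_release, tests_changed} — 17 facts.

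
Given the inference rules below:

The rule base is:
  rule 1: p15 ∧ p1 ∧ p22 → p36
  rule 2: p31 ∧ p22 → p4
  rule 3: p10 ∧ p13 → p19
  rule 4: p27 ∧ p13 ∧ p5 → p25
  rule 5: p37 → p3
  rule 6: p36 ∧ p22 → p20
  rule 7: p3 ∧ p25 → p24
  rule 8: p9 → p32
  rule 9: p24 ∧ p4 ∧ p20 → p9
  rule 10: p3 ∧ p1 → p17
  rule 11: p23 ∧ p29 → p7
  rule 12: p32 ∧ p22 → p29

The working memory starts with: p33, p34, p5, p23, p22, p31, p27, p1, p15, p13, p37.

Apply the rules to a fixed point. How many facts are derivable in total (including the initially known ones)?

Round 1: rule 1 [p15 ∧ p1 ∧ p22 → p36]; rule 2 [p31 ∧ p22 → p4]; rule 4 [p27 ∧ p13 ∧ p5 → p25]; rule 5 [p37 → p3]. Adds p36, p4, p25, p3.
Round 2: rule 6 [p36 ∧ p22 → p20]; rule 7 [p3 ∧ p25 → p24]; rule 10 [p3 ∧ p1 → p17]. Adds p20, p24, p17.
Round 3: rule 9 [p24 ∧ p4 ∧ p20 → p9]. Adds p9.
Round 4: rule 8 [p9 → p32]. Adds p32.
Round 5: rule 12 [p32 ∧ p22 → p29]. Adds p29.
Round 6: rule 11 [p23 ∧ p29 → p7]. Adds p7.
Closure: {p1, p13, p15, p17, p20, p22, p23, p24, p25, p27, p29, p3, p31, p32, p33, p34, p36, p37, p4, p5, p7, p9} — 22 facts.

22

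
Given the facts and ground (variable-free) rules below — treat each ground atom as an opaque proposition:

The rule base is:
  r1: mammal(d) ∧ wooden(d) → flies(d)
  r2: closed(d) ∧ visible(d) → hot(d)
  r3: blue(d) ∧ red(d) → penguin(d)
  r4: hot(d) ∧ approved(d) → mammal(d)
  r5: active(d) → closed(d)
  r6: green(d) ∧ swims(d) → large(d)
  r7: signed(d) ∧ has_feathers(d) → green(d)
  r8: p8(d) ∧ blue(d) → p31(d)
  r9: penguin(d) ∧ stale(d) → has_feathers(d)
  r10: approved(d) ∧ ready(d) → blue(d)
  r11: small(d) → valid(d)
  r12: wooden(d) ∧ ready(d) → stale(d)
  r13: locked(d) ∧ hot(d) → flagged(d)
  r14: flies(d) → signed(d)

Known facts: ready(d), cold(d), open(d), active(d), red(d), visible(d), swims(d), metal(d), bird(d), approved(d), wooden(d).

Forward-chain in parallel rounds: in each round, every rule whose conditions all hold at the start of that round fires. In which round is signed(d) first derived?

5

Round 1: r5 [active(d) → closed(d)]; r10 [approved(d) ∧ ready(d) → blue(d)]; r12 [wooden(d) ∧ ready(d) → stale(d)]. New: closed(d), blue(d), stale(d).
Round 2: r2 [closed(d) ∧ visible(d) → hot(d)]; r3 [blue(d) ∧ red(d) → penguin(d)]. New: hot(d), penguin(d).
Round 3: r4 [hot(d) ∧ approved(d) → mammal(d)]; r9 [penguin(d) ∧ stale(d) → has_feathers(d)]. New: mammal(d), has_feathers(d).
Round 4: r1 [mammal(d) ∧ wooden(d) → flies(d)]. New: flies(d).
Round 5: r14 [flies(d) → signed(d)]. New: signed(d).
signed(d) first appears in round 5.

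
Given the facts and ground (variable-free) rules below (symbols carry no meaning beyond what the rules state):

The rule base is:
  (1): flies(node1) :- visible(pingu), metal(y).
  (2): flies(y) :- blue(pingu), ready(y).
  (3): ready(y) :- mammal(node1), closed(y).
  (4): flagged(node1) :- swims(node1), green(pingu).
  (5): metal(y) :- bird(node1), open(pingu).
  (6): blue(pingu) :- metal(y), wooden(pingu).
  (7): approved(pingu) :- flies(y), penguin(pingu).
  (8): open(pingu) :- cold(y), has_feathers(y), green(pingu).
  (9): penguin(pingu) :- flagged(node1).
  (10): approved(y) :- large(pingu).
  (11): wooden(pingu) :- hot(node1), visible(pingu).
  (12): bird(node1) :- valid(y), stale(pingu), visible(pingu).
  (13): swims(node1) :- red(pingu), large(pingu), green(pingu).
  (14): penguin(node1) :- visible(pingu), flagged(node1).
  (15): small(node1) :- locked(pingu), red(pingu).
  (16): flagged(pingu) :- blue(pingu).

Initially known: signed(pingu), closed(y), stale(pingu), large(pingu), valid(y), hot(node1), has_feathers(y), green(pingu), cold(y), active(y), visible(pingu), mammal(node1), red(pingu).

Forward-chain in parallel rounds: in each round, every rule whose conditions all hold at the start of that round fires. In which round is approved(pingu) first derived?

5

[1] (3) [ready(y) :- mammal(node1), closed(y).]; (8) [open(pingu) :- cold(y), has_feathers(y), green(pingu).]; (10) [approved(y) :- large(pingu).]; (11) [wooden(pingu) :- hot(node1), visible(pingu).]; (12) [bird(node1) :- valid(y), stale(pingu), visible(pingu).]; (13) [swims(node1) :- red(pingu), large(pingu), green(pingu).]. ⇒ new: ready(y), open(pingu), approved(y), wooden(pingu), bird(node1), swims(node1).
[2] (4) [flagged(node1) :- swims(node1), green(pingu).]; (5) [metal(y) :- bird(node1), open(pingu).]. ⇒ new: flagged(node1), metal(y).
[3] (1) [flies(node1) :- visible(pingu), metal(y).]; (6) [blue(pingu) :- metal(y), wooden(pingu).]; (9) [penguin(pingu) :- flagged(node1).]; (14) [penguin(node1) :- visible(pingu), flagged(node1).]. ⇒ new: flies(node1), blue(pingu), penguin(pingu), penguin(node1).
[4] (2) [flies(y) :- blue(pingu), ready(y).]; (16) [flagged(pingu) :- blue(pingu).]. ⇒ new: flies(y), flagged(pingu).
[5] (7) [approved(pingu) :- flies(y), penguin(pingu).]. ⇒ new: approved(pingu).
approved(pingu) first appears in round 5.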